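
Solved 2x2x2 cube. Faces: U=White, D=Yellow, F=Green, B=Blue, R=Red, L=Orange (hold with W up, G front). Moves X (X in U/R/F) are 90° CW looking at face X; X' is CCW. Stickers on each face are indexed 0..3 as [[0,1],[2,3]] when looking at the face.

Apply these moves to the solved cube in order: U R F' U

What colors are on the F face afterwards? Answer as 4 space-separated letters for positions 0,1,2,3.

Answer: B B R G

Derivation:
After move 1 (U): U=WWWW F=RRGG R=BBRR B=OOBB L=GGOO
After move 2 (R): R=RBRB U=WRWG F=RYGY D=YBYO B=WOWB
After move 3 (F'): F=YYRG U=WRRR R=BBYB D=GOYO L=GGOW
After move 4 (U): U=RWRR F=BBRG R=WOYB B=GGWB L=YYOW
Query: F face = BBRG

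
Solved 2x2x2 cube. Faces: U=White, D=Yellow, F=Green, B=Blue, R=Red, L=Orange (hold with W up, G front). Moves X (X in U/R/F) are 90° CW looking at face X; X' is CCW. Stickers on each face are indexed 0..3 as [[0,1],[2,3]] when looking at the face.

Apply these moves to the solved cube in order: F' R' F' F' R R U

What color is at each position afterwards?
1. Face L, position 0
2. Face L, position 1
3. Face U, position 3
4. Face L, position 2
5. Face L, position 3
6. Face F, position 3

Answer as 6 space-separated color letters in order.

Answer: R O R O R Y

Derivation:
After move 1 (F'): F=GGGG U=WWRR R=YRYR D=OOYY L=OWOW
After move 2 (R'): R=RRYY U=WBRB F=GWGR D=OGYG B=YBOB
After move 3 (F'): F=WRGG U=WBRY R=GROY D=WWYG L=OBOR
After move 4 (F'): F=RGWG U=WBGO R=WRWY D=BRYG L=OYOR
After move 5 (R): R=WWYR U=WGGG F=RRWG D=BOYY B=OBBB
After move 6 (R): R=YWRW U=WRGG F=ROWY D=BBYO B=GBGB
After move 7 (U): U=GWGR F=YWWY R=GBRW B=OYGB L=ROOR
Query 1: L[0] = R
Query 2: L[1] = O
Query 3: U[3] = R
Query 4: L[2] = O
Query 5: L[3] = R
Query 6: F[3] = Y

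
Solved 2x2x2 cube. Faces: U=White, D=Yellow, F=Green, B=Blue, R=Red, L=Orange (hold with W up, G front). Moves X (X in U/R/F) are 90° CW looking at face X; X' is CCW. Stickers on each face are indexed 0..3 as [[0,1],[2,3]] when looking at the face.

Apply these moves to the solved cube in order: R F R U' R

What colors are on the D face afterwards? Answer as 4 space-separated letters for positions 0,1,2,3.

After move 1 (R): R=RRRR U=WGWG F=GYGY D=YBYB B=WBWB
After move 2 (F): F=GGYY U=WGOO R=WRGR D=RRYB L=OYOB
After move 3 (R): R=GWRR U=WGOY F=GRYB D=RWYW B=OBGB
After move 4 (U'): U=GYWO F=OYYB R=GRRR B=GWGB L=OBOB
After move 5 (R): R=RGRR U=GYWB F=OWYW D=RGYG B=OWYB
Query: D face = RGYG

Answer: R G Y G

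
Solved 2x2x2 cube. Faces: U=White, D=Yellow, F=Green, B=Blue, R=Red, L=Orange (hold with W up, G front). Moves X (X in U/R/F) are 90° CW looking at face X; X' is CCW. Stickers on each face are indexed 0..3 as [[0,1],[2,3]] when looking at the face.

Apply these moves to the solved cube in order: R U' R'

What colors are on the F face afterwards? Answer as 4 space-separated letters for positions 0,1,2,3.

Answer: O G G W

Derivation:
After move 1 (R): R=RRRR U=WGWG F=GYGY D=YBYB B=WBWB
After move 2 (U'): U=GGWW F=OOGY R=GYRR B=RRWB L=WBOO
After move 3 (R'): R=YRGR U=GWWR F=OGGW D=YOYY B=BRBB
Query: F face = OGGW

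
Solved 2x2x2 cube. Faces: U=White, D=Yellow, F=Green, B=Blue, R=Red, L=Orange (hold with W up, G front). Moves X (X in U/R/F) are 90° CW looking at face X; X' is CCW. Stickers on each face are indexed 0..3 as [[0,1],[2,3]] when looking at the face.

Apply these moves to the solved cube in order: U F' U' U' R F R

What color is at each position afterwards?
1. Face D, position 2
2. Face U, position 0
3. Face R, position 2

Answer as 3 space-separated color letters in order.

Answer: Y R W

Derivation:
After move 1 (U): U=WWWW F=RRGG R=BBRR B=OOBB L=GGOO
After move 2 (F'): F=RGRG U=WWBR R=YBYR D=GOYY L=GWOW
After move 3 (U'): U=WRWB F=GWRG R=RGYR B=YBBB L=OOOW
After move 4 (U'): U=RBWW F=OORG R=GWYR B=RGBB L=YBOW
After move 5 (R): R=YGRW U=ROWG F=OORY D=GBYR B=WGBB
After move 6 (F): F=ROYO U=ROWB R=WGGW D=RYYR L=YGOB
After move 7 (R): R=GWWG U=ROWO F=RYYR D=RBYW B=BGOB
Query 1: D[2] = Y
Query 2: U[0] = R
Query 3: R[2] = W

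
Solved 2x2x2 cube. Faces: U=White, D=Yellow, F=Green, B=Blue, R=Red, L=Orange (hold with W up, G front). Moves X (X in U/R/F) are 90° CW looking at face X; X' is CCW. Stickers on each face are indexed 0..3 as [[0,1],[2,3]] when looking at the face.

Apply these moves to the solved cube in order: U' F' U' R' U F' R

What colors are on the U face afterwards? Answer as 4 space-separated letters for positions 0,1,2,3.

Answer: W G Y O

Derivation:
After move 1 (U'): U=WWWW F=OOGG R=GGRR B=RRBB L=BBOO
After move 2 (F'): F=OGOG U=WWGR R=YGYR D=BOYY L=BWOW
After move 3 (U'): U=WRWG F=BWOG R=OGYR B=YGBB L=RROW
After move 4 (R'): R=GROY U=WBWY F=BROG D=BWYG B=YGOB
After move 5 (U): U=WWYB F=GROG R=YGOY B=RROB L=BROW
After move 6 (F'): F=RGGO U=WWYO R=WGBY D=RWYG L=BBOY
After move 7 (R): R=BWYG U=WGYO F=RWGG D=ROYR B=ORWB
Query: U face = WGYO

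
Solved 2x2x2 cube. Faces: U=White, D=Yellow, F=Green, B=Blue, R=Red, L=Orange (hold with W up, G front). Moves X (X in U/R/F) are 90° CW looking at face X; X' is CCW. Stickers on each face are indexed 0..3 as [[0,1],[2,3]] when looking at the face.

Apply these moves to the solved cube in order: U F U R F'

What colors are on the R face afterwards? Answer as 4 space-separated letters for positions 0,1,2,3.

Answer: B O R O

Derivation:
After move 1 (U): U=WWWW F=RRGG R=BBRR B=OOBB L=GGOO
After move 2 (F): F=GRGR U=WWOG R=WBWR D=RBYY L=GYOY
After move 3 (U): U=OWGW F=WBGR R=OOWR B=GYBB L=GROY
After move 4 (R): R=WORO U=OBGR F=WBGY D=RBYG B=WYWB
After move 5 (F'): F=BYWG U=OBWR R=BORO D=RYYG L=GROG
Query: R face = BORO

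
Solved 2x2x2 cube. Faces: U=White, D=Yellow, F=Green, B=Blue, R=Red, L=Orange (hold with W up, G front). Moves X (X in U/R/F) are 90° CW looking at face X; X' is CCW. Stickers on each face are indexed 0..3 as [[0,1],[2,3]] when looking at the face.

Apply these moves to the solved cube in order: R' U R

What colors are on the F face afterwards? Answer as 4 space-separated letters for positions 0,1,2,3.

Answer: R G G G

Derivation:
After move 1 (R'): R=RRRR U=WBWB F=GWGW D=YGYG B=YBYB
After move 2 (U): U=WWBB F=RRGW R=YBRR B=OOYB L=GWOO
After move 3 (R): R=RYRB U=WRBW F=RGGG D=YYYO B=BOWB
Query: F face = RGGG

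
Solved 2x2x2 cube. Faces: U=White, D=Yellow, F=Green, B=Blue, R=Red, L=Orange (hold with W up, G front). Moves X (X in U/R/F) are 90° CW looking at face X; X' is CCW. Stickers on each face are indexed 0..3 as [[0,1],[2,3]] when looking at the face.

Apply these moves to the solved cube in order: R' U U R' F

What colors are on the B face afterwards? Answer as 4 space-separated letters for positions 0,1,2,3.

After move 1 (R'): R=RRRR U=WBWB F=GWGW D=YGYG B=YBYB
After move 2 (U): U=WWBB F=RRGW R=YBRR B=OOYB L=GWOO
After move 3 (U): U=BWBW F=YBGW R=OORR B=GWYB L=RROO
After move 4 (R'): R=OROR U=BYBG F=YWGW D=YBYW B=GWGB
After move 5 (F): F=GYWW U=BYOR R=BRGR D=OOYW L=RYOB
Query: B face = GWGB

Answer: G W G B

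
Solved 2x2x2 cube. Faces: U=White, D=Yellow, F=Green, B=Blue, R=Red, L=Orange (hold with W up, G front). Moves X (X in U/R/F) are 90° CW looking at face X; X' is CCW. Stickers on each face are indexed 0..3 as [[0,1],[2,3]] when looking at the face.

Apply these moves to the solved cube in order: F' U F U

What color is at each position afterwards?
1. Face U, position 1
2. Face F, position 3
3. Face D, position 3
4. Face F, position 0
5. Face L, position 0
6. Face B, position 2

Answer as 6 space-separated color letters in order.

Answer: R R Y R G B

Derivation:
After move 1 (F'): F=GGGG U=WWRR R=YRYR D=OOYY L=OWOW
After move 2 (U): U=RWRW F=YRGG R=BBYR B=OWBB L=GGOW
After move 3 (F): F=GYGR U=RWWG R=RBWR D=YBYY L=GOOO
After move 4 (U): U=WRGW F=RBGR R=OWWR B=GOBB L=GYOO
Query 1: U[1] = R
Query 2: F[3] = R
Query 3: D[3] = Y
Query 4: F[0] = R
Query 5: L[0] = G
Query 6: B[2] = B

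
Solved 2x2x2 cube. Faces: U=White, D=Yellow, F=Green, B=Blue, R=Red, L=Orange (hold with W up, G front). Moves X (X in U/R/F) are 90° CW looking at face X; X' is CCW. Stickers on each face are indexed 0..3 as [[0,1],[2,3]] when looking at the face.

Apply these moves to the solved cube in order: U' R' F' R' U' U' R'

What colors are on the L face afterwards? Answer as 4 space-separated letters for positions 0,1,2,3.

Answer: R R O W

Derivation:
After move 1 (U'): U=WWWW F=OOGG R=GGRR B=RRBB L=BBOO
After move 2 (R'): R=GRGR U=WBWR F=OWGW D=YOYG B=YRYB
After move 3 (F'): F=WWOG U=WBGG R=ORYR D=BOYG L=BROW
After move 4 (R'): R=RROY U=WYGY F=WBOG D=BWYG B=GROB
After move 5 (U'): U=YYWG F=BROG R=WBOY B=RROB L=GROW
After move 6 (U'): U=YGYW F=GROG R=BROY B=WBOB L=RROW
After move 7 (R'): R=RYBO U=YOYW F=GGOW D=BRYG B=GBWB
Query: L face = RROW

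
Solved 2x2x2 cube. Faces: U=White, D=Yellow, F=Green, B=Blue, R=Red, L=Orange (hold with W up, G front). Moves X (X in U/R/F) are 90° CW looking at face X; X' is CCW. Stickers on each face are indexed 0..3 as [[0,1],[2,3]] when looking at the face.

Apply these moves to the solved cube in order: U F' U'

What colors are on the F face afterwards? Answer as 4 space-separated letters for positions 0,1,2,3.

After move 1 (U): U=WWWW F=RRGG R=BBRR B=OOBB L=GGOO
After move 2 (F'): F=RGRG U=WWBR R=YBYR D=GOYY L=GWOW
After move 3 (U'): U=WRWB F=GWRG R=RGYR B=YBBB L=OOOW
Query: F face = GWRG

Answer: G W R G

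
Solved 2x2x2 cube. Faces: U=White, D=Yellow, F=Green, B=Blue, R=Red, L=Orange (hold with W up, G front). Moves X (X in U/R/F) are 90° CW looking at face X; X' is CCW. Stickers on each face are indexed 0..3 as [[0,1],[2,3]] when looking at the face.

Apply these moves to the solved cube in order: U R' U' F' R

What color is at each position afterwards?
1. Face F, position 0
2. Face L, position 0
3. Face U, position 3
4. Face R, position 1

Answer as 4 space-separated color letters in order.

Answer: G Y G R

Derivation:
After move 1 (U): U=WWWW F=RRGG R=BBRR B=OOBB L=GGOO
After move 2 (R'): R=BRBR U=WBWO F=RWGW D=YRYG B=YOYB
After move 3 (U'): U=BOWW F=GGGW R=RWBR B=BRYB L=YOOO
After move 4 (F'): F=GWGG U=BORB R=RWYR D=OOYG L=YWOW
After move 5 (R): R=YRRW U=BWRG F=GOGG D=OYYB B=BROB
Query 1: F[0] = G
Query 2: L[0] = Y
Query 3: U[3] = G
Query 4: R[1] = R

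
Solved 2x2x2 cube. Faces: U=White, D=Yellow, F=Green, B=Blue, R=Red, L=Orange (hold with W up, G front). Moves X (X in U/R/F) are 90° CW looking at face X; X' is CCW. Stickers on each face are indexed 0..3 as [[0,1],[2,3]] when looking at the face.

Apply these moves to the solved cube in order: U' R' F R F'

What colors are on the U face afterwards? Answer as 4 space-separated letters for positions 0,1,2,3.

Answer: W O R R

Derivation:
After move 1 (U'): U=WWWW F=OOGG R=GGRR B=RRBB L=BBOO
After move 2 (R'): R=GRGR U=WBWR F=OWGW D=YOYG B=YRYB
After move 3 (F): F=GOWW U=WBOB R=WRRR D=GGYG L=BYOO
After move 4 (R): R=RWRR U=WOOW F=GGWG D=GYYY B=BRBB
After move 5 (F'): F=GGGW U=WORR R=YWGR D=YOYY L=BWOO
Query: U face = WORR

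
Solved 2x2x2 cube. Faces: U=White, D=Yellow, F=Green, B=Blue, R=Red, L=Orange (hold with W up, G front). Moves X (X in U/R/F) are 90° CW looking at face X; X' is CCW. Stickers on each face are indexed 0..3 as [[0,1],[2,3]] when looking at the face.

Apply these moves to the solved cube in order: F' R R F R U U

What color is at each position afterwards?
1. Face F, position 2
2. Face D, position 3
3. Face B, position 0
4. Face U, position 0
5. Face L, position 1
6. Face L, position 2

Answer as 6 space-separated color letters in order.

Answer: B G G B R O

Derivation:
After move 1 (F'): F=GGGG U=WWRR R=YRYR D=OOYY L=OWOW
After move 2 (R): R=YYRR U=WGRG F=GOGY D=OBYB B=RBWB
After move 3 (R): R=RYRY U=WORY F=GBGB D=OWYR B=GBGB
After move 4 (F): F=GGBB U=WOWW R=RYYY D=RRYR L=OOOW
After move 5 (R): R=YRYY U=WGWB F=GRBR D=RGYG B=WBOB
After move 6 (U): U=WWBG F=YRBR R=WBYY B=OOOB L=GROW
After move 7 (U): U=BWGW F=WBBR R=OOYY B=GROB L=YROW
Query 1: F[2] = B
Query 2: D[3] = G
Query 3: B[0] = G
Query 4: U[0] = B
Query 5: L[1] = R
Query 6: L[2] = O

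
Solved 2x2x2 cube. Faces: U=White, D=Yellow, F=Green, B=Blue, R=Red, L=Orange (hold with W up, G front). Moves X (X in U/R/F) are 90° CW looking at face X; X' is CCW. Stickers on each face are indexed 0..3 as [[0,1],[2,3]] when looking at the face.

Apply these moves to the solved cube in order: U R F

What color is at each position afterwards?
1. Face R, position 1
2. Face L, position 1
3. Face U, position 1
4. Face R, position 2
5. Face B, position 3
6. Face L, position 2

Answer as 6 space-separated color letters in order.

After move 1 (U): U=WWWW F=RRGG R=BBRR B=OOBB L=GGOO
After move 2 (R): R=RBRB U=WRWG F=RYGY D=YBYO B=WOWB
After move 3 (F): F=GRYY U=WROG R=WBGB D=RRYO L=GYOB
Query 1: R[1] = B
Query 2: L[1] = Y
Query 3: U[1] = R
Query 4: R[2] = G
Query 5: B[3] = B
Query 6: L[2] = O

Answer: B Y R G B O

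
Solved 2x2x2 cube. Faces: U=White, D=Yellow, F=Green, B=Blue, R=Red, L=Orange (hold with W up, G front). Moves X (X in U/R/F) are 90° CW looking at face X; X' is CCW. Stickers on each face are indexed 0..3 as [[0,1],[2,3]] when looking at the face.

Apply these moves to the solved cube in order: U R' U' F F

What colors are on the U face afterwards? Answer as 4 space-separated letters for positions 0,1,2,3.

After move 1 (U): U=WWWW F=RRGG R=BBRR B=OOBB L=GGOO
After move 2 (R'): R=BRBR U=WBWO F=RWGW D=YRYG B=YOYB
After move 3 (U'): U=BOWW F=GGGW R=RWBR B=BRYB L=YOOO
After move 4 (F): F=GGWG U=BOOO R=WWWR D=BRYG L=YYOR
After move 5 (F): F=WGGG U=BORY R=OWOR D=WWYG L=YBOR
Query: U face = BORY

Answer: B O R Y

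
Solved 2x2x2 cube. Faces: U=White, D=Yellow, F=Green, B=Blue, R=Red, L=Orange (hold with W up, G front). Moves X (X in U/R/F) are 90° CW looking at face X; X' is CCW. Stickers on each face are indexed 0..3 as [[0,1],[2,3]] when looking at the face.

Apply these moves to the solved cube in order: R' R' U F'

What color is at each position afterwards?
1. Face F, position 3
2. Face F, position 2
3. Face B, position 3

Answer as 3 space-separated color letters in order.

After move 1 (R'): R=RRRR U=WBWB F=GWGW D=YGYG B=YBYB
After move 2 (R'): R=RRRR U=WYWY F=GBGB D=YWYW B=GBGB
After move 3 (U): U=WWYY F=RRGB R=GBRR B=OOGB L=GBOO
After move 4 (F'): F=RBRG U=WWGR R=WBYR D=BOYW L=GYOY
Query 1: F[3] = G
Query 2: F[2] = R
Query 3: B[3] = B

Answer: G R B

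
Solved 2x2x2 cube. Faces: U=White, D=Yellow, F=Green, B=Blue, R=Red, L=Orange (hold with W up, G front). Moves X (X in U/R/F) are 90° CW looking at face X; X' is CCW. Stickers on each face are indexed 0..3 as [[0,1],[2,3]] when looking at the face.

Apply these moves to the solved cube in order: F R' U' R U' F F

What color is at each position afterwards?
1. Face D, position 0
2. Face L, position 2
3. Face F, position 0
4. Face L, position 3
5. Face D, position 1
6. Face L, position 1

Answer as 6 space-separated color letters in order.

Answer: W O G O B W

Derivation:
After move 1 (F): F=GGGG U=WWOO R=WRWR D=RRYY L=OYOY
After move 2 (R'): R=RRWW U=WBOB F=GWGO D=RGYG B=YBRB
After move 3 (U'): U=BBWO F=OYGO R=GWWW B=RRRB L=YBOY
After move 4 (R): R=WGWW U=BYWO F=OGGG D=RRYR B=ORBB
After move 5 (U'): U=YOBW F=YBGG R=OGWW B=WGBB L=OROY
After move 6 (F): F=GYGB U=YOYR R=BGWW D=WOYR L=OROR
After move 7 (F): F=GGBY U=YORR R=YGRW D=WBYR L=OWOO
Query 1: D[0] = W
Query 2: L[2] = O
Query 3: F[0] = G
Query 4: L[3] = O
Query 5: D[1] = B
Query 6: L[1] = W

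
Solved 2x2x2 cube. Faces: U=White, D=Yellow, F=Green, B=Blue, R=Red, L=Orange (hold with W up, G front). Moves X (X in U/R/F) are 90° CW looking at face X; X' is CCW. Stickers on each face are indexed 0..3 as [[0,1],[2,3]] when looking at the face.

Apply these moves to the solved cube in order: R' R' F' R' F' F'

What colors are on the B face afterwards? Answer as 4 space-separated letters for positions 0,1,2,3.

Answer: W B O B

Derivation:
After move 1 (R'): R=RRRR U=WBWB F=GWGW D=YGYG B=YBYB
After move 2 (R'): R=RRRR U=WYWY F=GBGB D=YWYW B=GBGB
After move 3 (F'): F=BBGG U=WYRR R=WRYR D=OOYW L=OYOW
After move 4 (R'): R=RRWY U=WGRG F=BYGR D=OBYG B=WBOB
After move 5 (F'): F=YRBG U=WGRW R=BROY D=YWYG L=OGOR
After move 6 (F'): F=RGYB U=WGBO R=WRYY D=GRYG L=OWOR
Query: B face = WBOB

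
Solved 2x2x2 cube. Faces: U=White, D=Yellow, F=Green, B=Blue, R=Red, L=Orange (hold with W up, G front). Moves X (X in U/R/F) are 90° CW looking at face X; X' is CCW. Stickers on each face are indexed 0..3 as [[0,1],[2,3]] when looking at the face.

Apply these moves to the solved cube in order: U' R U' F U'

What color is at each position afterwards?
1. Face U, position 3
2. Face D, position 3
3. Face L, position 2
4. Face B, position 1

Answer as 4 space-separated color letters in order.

Answer: O R O Y

Derivation:
After move 1 (U'): U=WWWW F=OOGG R=GGRR B=RRBB L=BBOO
After move 2 (R): R=RGRG U=WOWG F=OYGY D=YBYR B=WRWB
After move 3 (U'): U=OGWW F=BBGY R=OYRG B=RGWB L=WROO
After move 4 (F): F=GBYB U=OGOR R=WYWG D=ROYR L=WYOB
After move 5 (U'): U=GROO F=WYYB R=GBWG B=WYWB L=RGOB
Query 1: U[3] = O
Query 2: D[3] = R
Query 3: L[2] = O
Query 4: B[1] = Y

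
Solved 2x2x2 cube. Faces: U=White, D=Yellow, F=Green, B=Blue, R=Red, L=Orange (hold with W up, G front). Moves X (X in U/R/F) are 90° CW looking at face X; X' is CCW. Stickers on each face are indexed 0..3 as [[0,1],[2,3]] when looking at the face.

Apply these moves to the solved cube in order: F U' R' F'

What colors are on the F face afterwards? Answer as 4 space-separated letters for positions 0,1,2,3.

After move 1 (F): F=GGGG U=WWOO R=WRWR D=RRYY L=OYOY
After move 2 (U'): U=WOWO F=OYGG R=GGWR B=WRBB L=BBOY
After move 3 (R'): R=GRGW U=WBWW F=OOGO D=RYYG B=YRRB
After move 4 (F'): F=OOOG U=WBGG R=YRRW D=BYYG L=BWOW
Query: F face = OOOG

Answer: O O O G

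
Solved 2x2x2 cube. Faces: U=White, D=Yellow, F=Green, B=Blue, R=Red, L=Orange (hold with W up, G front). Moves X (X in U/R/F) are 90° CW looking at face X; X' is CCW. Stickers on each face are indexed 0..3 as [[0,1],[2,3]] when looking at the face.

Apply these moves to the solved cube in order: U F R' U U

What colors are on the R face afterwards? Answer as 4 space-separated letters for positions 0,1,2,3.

Answer: G Y W W

Derivation:
After move 1 (U): U=WWWW F=RRGG R=BBRR B=OOBB L=GGOO
After move 2 (F): F=GRGR U=WWOG R=WBWR D=RBYY L=GYOY
After move 3 (R'): R=BRWW U=WBOO F=GWGG D=RRYR B=YOBB
After move 4 (U): U=OWOB F=BRGG R=YOWW B=GYBB L=GWOY
After move 5 (U): U=OOBW F=YOGG R=GYWW B=GWBB L=BROY
Query: R face = GYWW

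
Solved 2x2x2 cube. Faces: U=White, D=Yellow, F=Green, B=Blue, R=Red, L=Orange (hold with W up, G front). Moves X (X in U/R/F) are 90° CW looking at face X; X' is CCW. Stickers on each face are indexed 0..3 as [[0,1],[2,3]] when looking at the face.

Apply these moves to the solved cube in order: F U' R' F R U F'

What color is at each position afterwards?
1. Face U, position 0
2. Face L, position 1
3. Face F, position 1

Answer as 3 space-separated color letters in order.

Answer: Y O G

Derivation:
After move 1 (F): F=GGGG U=WWOO R=WRWR D=RRYY L=OYOY
After move 2 (U'): U=WOWO F=OYGG R=GGWR B=WRBB L=BBOY
After move 3 (R'): R=GRGW U=WBWW F=OOGO D=RYYG B=YRRB
After move 4 (F): F=GOOO U=WBYB R=WRWW D=GGYG L=BROY
After move 5 (R): R=WWWR U=WOYO F=GGOG D=GRYY B=BRBB
After move 6 (U): U=YWOO F=WWOG R=BRWR B=BRBB L=GGOY
After move 7 (F'): F=WGWO U=YWBW R=RRGR D=GYYY L=GOOO
Query 1: U[0] = Y
Query 2: L[1] = O
Query 3: F[1] = G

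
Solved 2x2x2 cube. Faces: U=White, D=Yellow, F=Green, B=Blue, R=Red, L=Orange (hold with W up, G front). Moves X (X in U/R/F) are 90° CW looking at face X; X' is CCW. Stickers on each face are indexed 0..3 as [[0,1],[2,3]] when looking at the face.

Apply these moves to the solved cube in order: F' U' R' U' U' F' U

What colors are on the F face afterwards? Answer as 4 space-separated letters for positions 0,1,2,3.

Answer: W B Y G

Derivation:
After move 1 (F'): F=GGGG U=WWRR R=YRYR D=OOYY L=OWOW
After move 2 (U'): U=WRWR F=OWGG R=GGYR B=YRBB L=BBOW
After move 3 (R'): R=GRGY U=WBWY F=ORGR D=OWYG B=YROB
After move 4 (U'): U=BYWW F=BBGR R=ORGY B=GROB L=YROW
After move 5 (U'): U=YWBW F=YRGR R=BBGY B=OROB L=GROW
After move 6 (F'): F=RRYG U=YWBG R=WBOY D=RWYG L=GWOB
After move 7 (U): U=BYGW F=WBYG R=OROY B=GWOB L=RROB
Query: F face = WBYG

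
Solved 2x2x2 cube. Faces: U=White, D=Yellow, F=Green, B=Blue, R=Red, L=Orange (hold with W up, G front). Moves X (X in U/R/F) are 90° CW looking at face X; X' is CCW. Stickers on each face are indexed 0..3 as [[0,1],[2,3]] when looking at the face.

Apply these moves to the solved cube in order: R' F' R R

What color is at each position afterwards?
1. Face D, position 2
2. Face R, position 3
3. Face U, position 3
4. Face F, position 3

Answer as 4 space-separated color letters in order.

After move 1 (R'): R=RRRR U=WBWB F=GWGW D=YGYG B=YBYB
After move 2 (F'): F=WWGG U=WBRR R=GRYR D=OOYG L=OBOW
After move 3 (R): R=YGRR U=WWRG F=WOGG D=OYYY B=RBBB
After move 4 (R): R=RYRG U=WORG F=WYGY D=OBYR B=GBWB
Query 1: D[2] = Y
Query 2: R[3] = G
Query 3: U[3] = G
Query 4: F[3] = Y

Answer: Y G G Y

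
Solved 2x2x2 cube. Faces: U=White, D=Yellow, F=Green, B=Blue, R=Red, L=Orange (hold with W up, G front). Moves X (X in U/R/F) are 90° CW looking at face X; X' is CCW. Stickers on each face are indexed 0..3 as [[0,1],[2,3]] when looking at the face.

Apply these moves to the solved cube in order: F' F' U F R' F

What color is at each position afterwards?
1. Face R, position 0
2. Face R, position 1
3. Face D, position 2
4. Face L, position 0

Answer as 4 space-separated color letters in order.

Answer: R R Y G

Derivation:
After move 1 (F'): F=GGGG U=WWRR R=YRYR D=OOYY L=OWOW
After move 2 (F'): F=GGGG U=WWYY R=OROR D=WWYY L=OROR
After move 3 (U): U=YWYW F=ORGG R=BBOR B=ORBB L=GGOR
After move 4 (F): F=GOGR U=YWRG R=YBWR D=OBYY L=GWOW
After move 5 (R'): R=BRYW U=YBRO F=GWGG D=OOYR B=YRBB
After move 6 (F): F=GGGW U=YBWW R=RROW D=YBYR L=GOOO
Query 1: R[0] = R
Query 2: R[1] = R
Query 3: D[2] = Y
Query 4: L[0] = G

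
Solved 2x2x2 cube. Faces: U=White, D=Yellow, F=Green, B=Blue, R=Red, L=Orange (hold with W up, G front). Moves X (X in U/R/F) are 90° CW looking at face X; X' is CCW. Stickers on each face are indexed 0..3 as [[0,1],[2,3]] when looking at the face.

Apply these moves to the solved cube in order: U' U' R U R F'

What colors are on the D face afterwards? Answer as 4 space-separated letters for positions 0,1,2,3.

After move 1 (U'): U=WWWW F=OOGG R=GGRR B=RRBB L=BBOO
After move 2 (U'): U=WWWW F=BBGG R=OORR B=GGBB L=RROO
After move 3 (R): R=RORO U=WBWG F=BYGY D=YBYG B=WGWB
After move 4 (U): U=WWGB F=ROGY R=WGRO B=RRWB L=BYOO
After move 5 (R): R=RWOG U=WOGY F=RBGG D=YWYR B=BRWB
After move 6 (F'): F=BGRG U=WORO R=WWYG D=YOYR L=BYOG
Query: D face = YOYR

Answer: Y O Y R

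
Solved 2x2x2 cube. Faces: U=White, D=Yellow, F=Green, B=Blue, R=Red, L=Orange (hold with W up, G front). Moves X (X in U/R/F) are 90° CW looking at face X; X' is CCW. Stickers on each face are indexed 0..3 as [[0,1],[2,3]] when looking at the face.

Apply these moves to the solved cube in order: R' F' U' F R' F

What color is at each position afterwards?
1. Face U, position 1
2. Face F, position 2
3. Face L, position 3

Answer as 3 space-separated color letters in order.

After move 1 (R'): R=RRRR U=WBWB F=GWGW D=YGYG B=YBYB
After move 2 (F'): F=WWGG U=WBRR R=GRYR D=OOYG L=OBOW
After move 3 (U'): U=BRWR F=OBGG R=WWYR B=GRYB L=YBOW
After move 4 (F): F=GOGB U=BRWB R=WWRR D=YWYG L=YOOO
After move 5 (R'): R=WRWR U=BYWG F=GRGB D=YOYB B=GRWB
After move 6 (F): F=GGBR U=BYOO R=WRGR D=WWYB L=YYOO
Query 1: U[1] = Y
Query 2: F[2] = B
Query 3: L[3] = O

Answer: Y B O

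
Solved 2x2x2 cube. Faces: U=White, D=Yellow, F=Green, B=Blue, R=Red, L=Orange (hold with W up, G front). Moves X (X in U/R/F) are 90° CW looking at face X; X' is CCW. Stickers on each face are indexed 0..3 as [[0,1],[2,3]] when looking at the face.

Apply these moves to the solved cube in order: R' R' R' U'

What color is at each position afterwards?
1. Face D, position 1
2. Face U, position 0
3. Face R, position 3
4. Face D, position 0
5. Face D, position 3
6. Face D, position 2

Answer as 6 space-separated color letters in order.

Answer: B G R Y B Y

Derivation:
After move 1 (R'): R=RRRR U=WBWB F=GWGW D=YGYG B=YBYB
After move 2 (R'): R=RRRR U=WYWY F=GBGB D=YWYW B=GBGB
After move 3 (R'): R=RRRR U=WGWG F=GYGY D=YBYB B=WBWB
After move 4 (U'): U=GGWW F=OOGY R=GYRR B=RRWB L=WBOO
Query 1: D[1] = B
Query 2: U[0] = G
Query 3: R[3] = R
Query 4: D[0] = Y
Query 5: D[3] = B
Query 6: D[2] = Y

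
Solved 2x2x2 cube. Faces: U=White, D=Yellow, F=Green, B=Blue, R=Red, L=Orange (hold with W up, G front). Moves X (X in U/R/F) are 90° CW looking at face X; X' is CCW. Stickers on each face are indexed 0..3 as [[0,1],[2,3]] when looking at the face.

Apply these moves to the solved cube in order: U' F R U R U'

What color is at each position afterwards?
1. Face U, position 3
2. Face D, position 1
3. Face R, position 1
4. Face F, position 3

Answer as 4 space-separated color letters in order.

After move 1 (U'): U=WWWW F=OOGG R=GGRR B=RRBB L=BBOO
After move 2 (F): F=GOGO U=WWOB R=WGWR D=RGYY L=BYOY
After move 3 (R): R=WWRG U=WOOO F=GGGY D=RBYR B=BRWB
After move 4 (U): U=OWOO F=WWGY R=BRRG B=BYWB L=GGOY
After move 5 (R): R=RBGR U=OWOY F=WBGR D=RWYB B=OYWB
After move 6 (U'): U=WYOO F=GGGR R=WBGR B=RBWB L=OYOY
Query 1: U[3] = O
Query 2: D[1] = W
Query 3: R[1] = B
Query 4: F[3] = R

Answer: O W B R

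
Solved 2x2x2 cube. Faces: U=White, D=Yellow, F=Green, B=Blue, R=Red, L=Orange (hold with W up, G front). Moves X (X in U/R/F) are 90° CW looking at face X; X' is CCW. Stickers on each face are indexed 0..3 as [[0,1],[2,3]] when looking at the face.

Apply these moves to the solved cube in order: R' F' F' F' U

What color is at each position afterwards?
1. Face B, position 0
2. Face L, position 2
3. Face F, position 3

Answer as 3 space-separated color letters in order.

Answer: O O W

Derivation:
After move 1 (R'): R=RRRR U=WBWB F=GWGW D=YGYG B=YBYB
After move 2 (F'): F=WWGG U=WBRR R=GRYR D=OOYG L=OBOW
After move 3 (F'): F=WGWG U=WBGY R=OROR D=BWYG L=OROR
After move 4 (F'): F=GGWW U=WBOO R=WRBR D=RRYG L=OYOG
After move 5 (U): U=OWOB F=WRWW R=YBBR B=OYYB L=GGOG
Query 1: B[0] = O
Query 2: L[2] = O
Query 3: F[3] = W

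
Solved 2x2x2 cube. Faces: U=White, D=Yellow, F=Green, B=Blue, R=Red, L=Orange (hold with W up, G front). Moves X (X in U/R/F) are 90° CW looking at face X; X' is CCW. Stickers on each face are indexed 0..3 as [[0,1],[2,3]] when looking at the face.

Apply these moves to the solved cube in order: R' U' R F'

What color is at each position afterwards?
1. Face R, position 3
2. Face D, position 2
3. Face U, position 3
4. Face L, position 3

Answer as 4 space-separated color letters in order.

After move 1 (R'): R=RRRR U=WBWB F=GWGW D=YGYG B=YBYB
After move 2 (U'): U=BBWW F=OOGW R=GWRR B=RRYB L=YBOO
After move 3 (R): R=RGRW U=BOWW F=OGGG D=YYYR B=WRBB
After move 4 (F'): F=GGOG U=BORR R=YGYW D=BOYR L=YWOW
Query 1: R[3] = W
Query 2: D[2] = Y
Query 3: U[3] = R
Query 4: L[3] = W

Answer: W Y R W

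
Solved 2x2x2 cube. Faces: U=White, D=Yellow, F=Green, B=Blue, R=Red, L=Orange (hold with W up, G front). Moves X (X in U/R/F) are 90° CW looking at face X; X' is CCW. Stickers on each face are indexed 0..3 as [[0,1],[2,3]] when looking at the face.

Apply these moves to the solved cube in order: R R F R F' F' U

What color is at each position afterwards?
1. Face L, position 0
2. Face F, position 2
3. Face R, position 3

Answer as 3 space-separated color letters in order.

After move 1 (R): R=RRRR U=WGWG F=GYGY D=YBYB B=WBWB
After move 2 (R): R=RRRR U=WYWY F=GBGB D=YWYW B=GBGB
After move 3 (F): F=GGBB U=WYOO R=WRYR D=RRYW L=OYOW
After move 4 (R): R=YWRR U=WGOB F=GRBW D=RGYG B=OBYB
After move 5 (F'): F=RWGB U=WGYR R=GWRR D=YWYG L=OBOO
After move 6 (F'): F=WBRG U=WGGR R=WWYR D=BOYG L=OROY
After move 7 (U): U=GWRG F=WWRG R=OBYR B=ORYB L=WBOY
Query 1: L[0] = W
Query 2: F[2] = R
Query 3: R[3] = R

Answer: W R R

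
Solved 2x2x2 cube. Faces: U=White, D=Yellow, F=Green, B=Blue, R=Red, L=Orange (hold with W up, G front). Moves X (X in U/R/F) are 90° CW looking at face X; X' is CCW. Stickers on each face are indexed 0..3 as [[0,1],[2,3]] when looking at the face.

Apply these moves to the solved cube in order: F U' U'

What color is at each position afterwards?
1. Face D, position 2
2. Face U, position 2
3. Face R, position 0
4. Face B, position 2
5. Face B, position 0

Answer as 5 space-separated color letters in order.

After move 1 (F): F=GGGG U=WWOO R=WRWR D=RRYY L=OYOY
After move 2 (U'): U=WOWO F=OYGG R=GGWR B=WRBB L=BBOY
After move 3 (U'): U=OOWW F=BBGG R=OYWR B=GGBB L=WROY
Query 1: D[2] = Y
Query 2: U[2] = W
Query 3: R[0] = O
Query 4: B[2] = B
Query 5: B[0] = G

Answer: Y W O B G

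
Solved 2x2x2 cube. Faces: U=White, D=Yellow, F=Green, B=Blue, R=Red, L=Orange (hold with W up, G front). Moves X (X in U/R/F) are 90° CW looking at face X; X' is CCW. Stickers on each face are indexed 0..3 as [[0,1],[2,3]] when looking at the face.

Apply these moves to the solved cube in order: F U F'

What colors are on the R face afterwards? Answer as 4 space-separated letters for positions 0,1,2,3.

After move 1 (F): F=GGGG U=WWOO R=WRWR D=RRYY L=OYOY
After move 2 (U): U=OWOW F=WRGG R=BBWR B=OYBB L=GGOY
After move 3 (F'): F=RGWG U=OWBW R=RBRR D=GYYY L=GWOO
Query: R face = RBRR

Answer: R B R R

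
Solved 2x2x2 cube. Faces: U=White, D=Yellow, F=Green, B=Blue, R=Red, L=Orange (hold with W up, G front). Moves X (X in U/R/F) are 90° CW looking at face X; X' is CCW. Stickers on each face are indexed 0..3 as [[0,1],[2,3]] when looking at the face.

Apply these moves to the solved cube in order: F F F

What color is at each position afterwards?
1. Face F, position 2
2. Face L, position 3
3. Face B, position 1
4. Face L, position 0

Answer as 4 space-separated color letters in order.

After move 1 (F): F=GGGG U=WWOO R=WRWR D=RRYY L=OYOY
After move 2 (F): F=GGGG U=WWYY R=OROR D=WWYY L=OROR
After move 3 (F): F=GGGG U=WWRR R=YRYR D=OOYY L=OWOW
Query 1: F[2] = G
Query 2: L[3] = W
Query 3: B[1] = B
Query 4: L[0] = O

Answer: G W B O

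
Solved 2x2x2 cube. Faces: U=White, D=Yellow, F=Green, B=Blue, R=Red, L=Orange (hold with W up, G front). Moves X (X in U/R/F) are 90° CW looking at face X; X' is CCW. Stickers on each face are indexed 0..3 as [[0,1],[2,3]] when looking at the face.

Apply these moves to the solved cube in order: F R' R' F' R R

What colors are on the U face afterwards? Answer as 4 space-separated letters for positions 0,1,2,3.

After move 1 (F): F=GGGG U=WWOO R=WRWR D=RRYY L=OYOY
After move 2 (R'): R=RRWW U=WBOB F=GWGO D=RGYG B=YBRB
After move 3 (R'): R=RWRW U=WROY F=GBGB D=RWYO B=GBGB
After move 4 (F'): F=BBGG U=WRRR R=WWRW D=YYYO L=OYOO
After move 5 (R): R=RWWW U=WBRG F=BYGO D=YGYG B=RBRB
After move 6 (R): R=WRWW U=WYRO F=BGGG D=YRYR B=GBBB
Query: U face = WYRO

Answer: W Y R O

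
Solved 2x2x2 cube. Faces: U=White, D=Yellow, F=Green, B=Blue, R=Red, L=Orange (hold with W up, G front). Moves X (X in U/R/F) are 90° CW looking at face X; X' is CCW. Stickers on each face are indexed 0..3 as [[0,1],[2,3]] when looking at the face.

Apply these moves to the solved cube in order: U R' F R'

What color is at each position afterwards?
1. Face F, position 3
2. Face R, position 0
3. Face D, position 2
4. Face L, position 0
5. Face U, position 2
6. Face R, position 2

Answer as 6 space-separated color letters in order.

Answer: G R Y G O W

Derivation:
After move 1 (U): U=WWWW F=RRGG R=BBRR B=OOBB L=GGOO
After move 2 (R'): R=BRBR U=WBWO F=RWGW D=YRYG B=YOYB
After move 3 (F): F=GRWW U=WBOG R=WROR D=BBYG L=GYOR
After move 4 (R'): R=RRWO U=WYOY F=GBWG D=BRYW B=GOBB
Query 1: F[3] = G
Query 2: R[0] = R
Query 3: D[2] = Y
Query 4: L[0] = G
Query 5: U[2] = O
Query 6: R[2] = W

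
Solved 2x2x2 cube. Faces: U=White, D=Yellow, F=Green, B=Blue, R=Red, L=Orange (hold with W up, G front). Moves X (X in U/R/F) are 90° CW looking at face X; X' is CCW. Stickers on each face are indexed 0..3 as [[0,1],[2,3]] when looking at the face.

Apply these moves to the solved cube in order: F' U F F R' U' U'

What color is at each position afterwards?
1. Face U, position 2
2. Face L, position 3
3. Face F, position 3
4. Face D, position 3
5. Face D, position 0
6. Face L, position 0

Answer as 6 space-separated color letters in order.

Answer: B B O Y W B

Derivation:
After move 1 (F'): F=GGGG U=WWRR R=YRYR D=OOYY L=OWOW
After move 2 (U): U=RWRW F=YRGG R=BBYR B=OWBB L=GGOW
After move 3 (F): F=GYGR U=RWWG R=RBWR D=YBYY L=GOOO
After move 4 (F): F=GGRY U=RWOO R=WBGR D=WRYY L=GYOB
After move 5 (R'): R=BRWG U=RBOO F=GWRO D=WGYY B=YWRB
After move 6 (U'): U=BORO F=GYRO R=GWWG B=BRRB L=YWOB
After move 7 (U'): U=OOBR F=YWRO R=GYWG B=GWRB L=BROB
Query 1: U[2] = B
Query 2: L[3] = B
Query 3: F[3] = O
Query 4: D[3] = Y
Query 5: D[0] = W
Query 6: L[0] = B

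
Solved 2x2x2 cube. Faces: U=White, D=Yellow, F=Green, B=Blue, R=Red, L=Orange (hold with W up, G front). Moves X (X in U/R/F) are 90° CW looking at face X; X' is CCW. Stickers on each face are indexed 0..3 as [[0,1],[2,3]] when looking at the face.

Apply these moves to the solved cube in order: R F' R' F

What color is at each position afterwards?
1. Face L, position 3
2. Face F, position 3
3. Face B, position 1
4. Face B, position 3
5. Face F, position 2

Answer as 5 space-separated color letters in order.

After move 1 (R): R=RRRR U=WGWG F=GYGY D=YBYB B=WBWB
After move 2 (F'): F=YYGG U=WGRR R=BRYR D=OOYB L=OGOW
After move 3 (R'): R=RRBY U=WWRW F=YGGR D=OYYG B=BBOB
After move 4 (F): F=GYRG U=WWWG R=RRWY D=BRYG L=OOOY
Query 1: L[3] = Y
Query 2: F[3] = G
Query 3: B[1] = B
Query 4: B[3] = B
Query 5: F[2] = R

Answer: Y G B B R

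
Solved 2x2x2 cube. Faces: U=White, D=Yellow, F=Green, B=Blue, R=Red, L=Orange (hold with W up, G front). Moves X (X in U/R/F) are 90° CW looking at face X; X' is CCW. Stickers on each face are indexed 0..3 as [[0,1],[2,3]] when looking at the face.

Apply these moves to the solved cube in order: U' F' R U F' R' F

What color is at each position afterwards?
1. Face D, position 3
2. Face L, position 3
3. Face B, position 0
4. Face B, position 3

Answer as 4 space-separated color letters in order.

After move 1 (U'): U=WWWW F=OOGG R=GGRR B=RRBB L=BBOO
After move 2 (F'): F=OGOG U=WWGR R=YGYR D=BOYY L=BWOW
After move 3 (R): R=YYRG U=WGGG F=OOOY D=BBYR B=RRWB
After move 4 (U): U=GWGG F=YYOY R=RRRG B=BWWB L=OOOW
After move 5 (F'): F=YYYO U=GWRR R=BRBG D=OWYR L=OGOG
After move 6 (R'): R=RGBB U=GWRB F=YWYR D=OYYO B=RWWB
After move 7 (F): F=YYRW U=GWGG R=RGBB D=BRYO L=OOOY
Query 1: D[3] = O
Query 2: L[3] = Y
Query 3: B[0] = R
Query 4: B[3] = B

Answer: O Y R B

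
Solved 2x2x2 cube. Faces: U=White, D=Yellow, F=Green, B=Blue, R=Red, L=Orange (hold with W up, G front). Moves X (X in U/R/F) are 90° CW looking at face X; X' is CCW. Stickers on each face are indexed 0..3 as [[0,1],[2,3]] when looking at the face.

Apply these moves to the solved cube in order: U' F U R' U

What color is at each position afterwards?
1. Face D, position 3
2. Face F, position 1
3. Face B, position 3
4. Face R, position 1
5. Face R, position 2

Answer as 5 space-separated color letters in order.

Answer: O R B Y R

Derivation:
After move 1 (U'): U=WWWW F=OOGG R=GGRR B=RRBB L=BBOO
After move 2 (F): F=GOGO U=WWOB R=WGWR D=RGYY L=BYOY
After move 3 (U): U=OWBW F=WGGO R=RRWR B=BYBB L=GOOY
After move 4 (R'): R=RRRW U=OBBB F=WWGW D=RGYO B=YYGB
After move 5 (U): U=BOBB F=RRGW R=YYRW B=GOGB L=WWOY
Query 1: D[3] = O
Query 2: F[1] = R
Query 3: B[3] = B
Query 4: R[1] = Y
Query 5: R[2] = R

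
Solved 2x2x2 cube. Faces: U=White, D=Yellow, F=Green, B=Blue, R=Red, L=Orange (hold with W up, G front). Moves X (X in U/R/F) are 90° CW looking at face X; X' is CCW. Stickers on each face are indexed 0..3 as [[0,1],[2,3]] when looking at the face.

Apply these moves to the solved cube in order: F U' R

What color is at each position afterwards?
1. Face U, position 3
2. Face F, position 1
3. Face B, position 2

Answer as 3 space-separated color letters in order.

Answer: G R O

Derivation:
After move 1 (F): F=GGGG U=WWOO R=WRWR D=RRYY L=OYOY
After move 2 (U'): U=WOWO F=OYGG R=GGWR B=WRBB L=BBOY
After move 3 (R): R=WGRG U=WYWG F=ORGY D=RBYW B=OROB
Query 1: U[3] = G
Query 2: F[1] = R
Query 3: B[2] = O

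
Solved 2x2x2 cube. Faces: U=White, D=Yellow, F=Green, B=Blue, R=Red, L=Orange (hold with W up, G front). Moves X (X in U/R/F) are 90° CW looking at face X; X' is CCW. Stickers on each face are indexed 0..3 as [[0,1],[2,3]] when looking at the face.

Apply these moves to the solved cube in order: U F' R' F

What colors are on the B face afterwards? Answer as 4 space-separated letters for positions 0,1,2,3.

After move 1 (U): U=WWWW F=RRGG R=BBRR B=OOBB L=GGOO
After move 2 (F'): F=RGRG U=WWBR R=YBYR D=GOYY L=GWOW
After move 3 (R'): R=BRYY U=WBBO F=RWRR D=GGYG B=YOOB
After move 4 (F): F=RRRW U=WBWW R=BROY D=YBYG L=GGOG
Query: B face = YOOB

Answer: Y O O B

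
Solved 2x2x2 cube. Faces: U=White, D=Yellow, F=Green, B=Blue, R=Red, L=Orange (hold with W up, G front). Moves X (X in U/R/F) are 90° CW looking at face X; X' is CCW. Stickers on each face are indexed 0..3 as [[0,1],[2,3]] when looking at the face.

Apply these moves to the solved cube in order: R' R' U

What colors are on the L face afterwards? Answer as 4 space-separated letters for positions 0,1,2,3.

After move 1 (R'): R=RRRR U=WBWB F=GWGW D=YGYG B=YBYB
After move 2 (R'): R=RRRR U=WYWY F=GBGB D=YWYW B=GBGB
After move 3 (U): U=WWYY F=RRGB R=GBRR B=OOGB L=GBOO
Query: L face = GBOO

Answer: G B O O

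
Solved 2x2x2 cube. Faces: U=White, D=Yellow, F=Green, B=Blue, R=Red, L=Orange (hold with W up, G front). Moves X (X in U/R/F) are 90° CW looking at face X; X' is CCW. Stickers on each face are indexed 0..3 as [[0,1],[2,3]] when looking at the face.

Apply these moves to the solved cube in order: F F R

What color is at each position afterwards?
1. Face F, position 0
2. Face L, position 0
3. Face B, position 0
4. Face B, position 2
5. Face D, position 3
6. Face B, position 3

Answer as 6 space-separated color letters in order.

After move 1 (F): F=GGGG U=WWOO R=WRWR D=RRYY L=OYOY
After move 2 (F): F=GGGG U=WWYY R=OROR D=WWYY L=OROR
After move 3 (R): R=OORR U=WGYG F=GWGY D=WBYB B=YBWB
Query 1: F[0] = G
Query 2: L[0] = O
Query 3: B[0] = Y
Query 4: B[2] = W
Query 5: D[3] = B
Query 6: B[3] = B

Answer: G O Y W B B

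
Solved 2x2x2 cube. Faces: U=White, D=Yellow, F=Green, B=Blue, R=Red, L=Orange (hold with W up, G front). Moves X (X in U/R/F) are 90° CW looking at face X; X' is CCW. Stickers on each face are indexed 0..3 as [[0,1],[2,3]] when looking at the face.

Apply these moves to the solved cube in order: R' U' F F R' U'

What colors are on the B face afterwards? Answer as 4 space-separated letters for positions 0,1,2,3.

Answer: W R W B

Derivation:
After move 1 (R'): R=RRRR U=WBWB F=GWGW D=YGYG B=YBYB
After move 2 (U'): U=BBWW F=OOGW R=GWRR B=RRYB L=YBOO
After move 3 (F): F=GOWO U=BBOB R=WWWR D=RGYG L=YYOG
After move 4 (F): F=WGOO U=BBGY R=OWBR D=WWYG L=YROG
After move 5 (R'): R=WROB U=BYGR F=WBOY D=WGYO B=GRWB
After move 6 (U'): U=YRBG F=YROY R=WBOB B=WRWB L=GROG
Query: B face = WRWB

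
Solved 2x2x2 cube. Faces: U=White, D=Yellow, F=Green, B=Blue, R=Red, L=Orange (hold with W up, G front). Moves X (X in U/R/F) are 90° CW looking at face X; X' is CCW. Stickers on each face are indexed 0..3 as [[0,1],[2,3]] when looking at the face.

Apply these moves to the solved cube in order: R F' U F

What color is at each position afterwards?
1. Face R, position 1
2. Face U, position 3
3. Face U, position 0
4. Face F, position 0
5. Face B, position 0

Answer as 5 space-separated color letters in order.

Answer: B Y R G O

Derivation:
After move 1 (R): R=RRRR U=WGWG F=GYGY D=YBYB B=WBWB
After move 2 (F'): F=YYGG U=WGRR R=BRYR D=OOYB L=OGOW
After move 3 (U): U=RWRG F=BRGG R=WBYR B=OGWB L=YYOW
After move 4 (F): F=GBGR U=RWWY R=RBGR D=YWYB L=YOOO
Query 1: R[1] = B
Query 2: U[3] = Y
Query 3: U[0] = R
Query 4: F[0] = G
Query 5: B[0] = O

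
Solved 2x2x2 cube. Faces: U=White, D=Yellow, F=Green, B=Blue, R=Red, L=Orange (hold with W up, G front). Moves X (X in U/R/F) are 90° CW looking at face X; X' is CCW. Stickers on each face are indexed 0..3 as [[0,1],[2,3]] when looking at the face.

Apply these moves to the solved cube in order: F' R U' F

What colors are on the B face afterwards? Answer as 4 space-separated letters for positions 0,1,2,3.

After move 1 (F'): F=GGGG U=WWRR R=YRYR D=OOYY L=OWOW
After move 2 (R): R=YYRR U=WGRG F=GOGY D=OBYB B=RBWB
After move 3 (U'): U=GGWR F=OWGY R=GORR B=YYWB L=RBOW
After move 4 (F): F=GOYW U=GGWB R=WORR D=RGYB L=ROOB
Query: B face = YYWB

Answer: Y Y W B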